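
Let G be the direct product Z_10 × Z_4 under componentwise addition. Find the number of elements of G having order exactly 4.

4

An element (a,b) has order lcm(ord(a), ord(b)); count pairs with lcm equal to 4.
Enumerating gives 4 such elements.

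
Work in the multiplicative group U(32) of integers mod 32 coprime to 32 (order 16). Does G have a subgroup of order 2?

Yes

2 | 16. A subgroup of order 2 is {1, 15}.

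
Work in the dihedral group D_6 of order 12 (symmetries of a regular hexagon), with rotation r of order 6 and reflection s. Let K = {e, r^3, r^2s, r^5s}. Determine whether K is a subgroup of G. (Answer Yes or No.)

|K| = 4 divides |G| = 12, consistent with Lagrange.
K contains the identity, every element's inverse is in K, and K is closed under ·: it is a subgroup.

Yes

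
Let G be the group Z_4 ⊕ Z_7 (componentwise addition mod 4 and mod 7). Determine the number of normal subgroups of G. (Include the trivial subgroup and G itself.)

G is abelian, so every subgroup is normal.
G has 6 subgroups in total, hence 6 normal subgroups.

6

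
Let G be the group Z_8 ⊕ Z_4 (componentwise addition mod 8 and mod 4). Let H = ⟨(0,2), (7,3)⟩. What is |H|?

|⟨(0,2)⟩| = 2 and |⟨(7,3)⟩| = 8, so |H| is a multiple of lcm(2, 8) = 8 and divides |G| = 32.
Closing under the operation: H = {(0,0), (0,2), (1,1), (1,3), (2,0), (2,2), (3,1), (3,3), (4,0), (4,2), (5,1), (5,3), (6,0), (6,2), (7,1), (7,3)}, so |H| = 16.

16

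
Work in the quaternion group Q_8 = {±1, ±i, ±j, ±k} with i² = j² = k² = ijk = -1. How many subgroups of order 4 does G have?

|G| = 8 and 4 | 8, so subgroups of order 4 are possible by Lagrange.
The subgroups of order 4 are: {1, -1, i, -i}; {1, -1, j, -j}; {1, -1, k, -k}.
So G has 3 subgroups of order 4.

3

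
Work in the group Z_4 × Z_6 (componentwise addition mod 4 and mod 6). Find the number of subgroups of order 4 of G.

|G| = 24 and 4 | 24, so subgroups of order 4 are possible by Lagrange.
The subgroups of order 4 are: {(0,0), (0,3), (2,0), (2,3)}; {(0,0), (1,0), (2,0), (3,0)}; {(0,0), (1,3), (2,0), (3,3)}.
So G has 3 subgroups of order 4.

3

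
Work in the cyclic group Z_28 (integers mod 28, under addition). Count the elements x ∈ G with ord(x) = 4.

In a cyclic group of order 28, the number of elements of order d (for d | 28) is φ(d).
φ(4) = 2.

2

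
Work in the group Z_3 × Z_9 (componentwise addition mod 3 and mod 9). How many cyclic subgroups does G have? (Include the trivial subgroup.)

Each element a generates a cyclic subgroup ⟨a⟩; distinct elements may generate the same one (a cyclic group of order d has φ(d) generators).
Cyclic subgroups by order — order 1: 1; order 3: 4; order 9: 3.
Total: 8.

8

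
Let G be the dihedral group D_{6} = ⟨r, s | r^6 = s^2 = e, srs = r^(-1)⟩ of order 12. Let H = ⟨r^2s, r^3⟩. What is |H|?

4

|⟨r^2s⟩| = 2 and |⟨r^3⟩| = 2, so |H| is a multiple of lcm(2, 2) = 2 and divides |G| = 12.
Closing under the operation: H = {e, r^3, r^2s, r^5s}, so |H| = 4.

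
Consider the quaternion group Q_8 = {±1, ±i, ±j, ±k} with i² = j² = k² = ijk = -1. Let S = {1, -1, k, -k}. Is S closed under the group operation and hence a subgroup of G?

|S| = 4 divides |G| = 8, consistent with Lagrange.
S contains the identity, every element's inverse is in S, and S is closed under ·: it is a subgroup.
In fact S = ⟨-k⟩.

Yes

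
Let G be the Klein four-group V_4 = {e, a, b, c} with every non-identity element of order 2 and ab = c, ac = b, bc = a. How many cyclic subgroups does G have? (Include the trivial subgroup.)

4

Each element a generates a cyclic subgroup ⟨a⟩; distinct elements may generate the same one (a cyclic group of order d has φ(d) generators).
Cyclic subgroups by order — order 1: 1; order 2: 3.
Total: 4.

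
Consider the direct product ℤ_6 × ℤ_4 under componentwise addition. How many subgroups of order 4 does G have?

3

|G| = 24 and 4 | 24, so subgroups of order 4 are possible by Lagrange.
The subgroups of order 4 are: {(0,0), (0,1), (0,2), (0,3)}; {(0,0), (0,2), (3,0), (3,2)}; {(0,0), (0,2), (3,1), (3,3)}.
So G has 3 subgroups of order 4.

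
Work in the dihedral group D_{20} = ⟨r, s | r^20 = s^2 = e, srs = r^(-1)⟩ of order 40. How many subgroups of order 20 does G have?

|G| = 40 and 20 | 40, so subgroups of order 20 are possible by Lagrange.
The subgroups of order 20 are: {e, r, r^2, r^3, r^4, r^5, r^6, r^7, r^8, r^9, r^10, r^11, r^12, r^13, r^14, r^15, r^16, r^17, r^18, r^19}; {e, r^2, r^4, r^6, r^8, r^10, r^12, r^14, r^16, r^18, s, r^2s, r^4s, r^6s, r^8s, r^10s, r^12s, r^14s, r^16s, r^18s}; {e, r^2, r^4, r^6, r^8, r^10, r^12, r^14, r^16, r^18, rs, r^3s, r^5s, r^7s, r^9s, r^11s, r^13s, r^15s, r^17s, r^19s}.
So G has 3 subgroups of order 20.

3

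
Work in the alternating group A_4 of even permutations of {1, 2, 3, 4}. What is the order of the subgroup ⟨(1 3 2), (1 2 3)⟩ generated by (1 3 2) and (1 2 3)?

3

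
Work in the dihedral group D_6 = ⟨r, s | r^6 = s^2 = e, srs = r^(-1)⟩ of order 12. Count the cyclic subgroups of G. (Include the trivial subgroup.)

A cyclic subgroup of order d is generated by each of its φ(d) elements of order d, so the cyclic subgroups of order d number (#elements of order d)/φ(d).
Cyclic subgroups by order — order 1: 1; order 2: 7; order 3: 1; order 6: 1.
Total: 10.

10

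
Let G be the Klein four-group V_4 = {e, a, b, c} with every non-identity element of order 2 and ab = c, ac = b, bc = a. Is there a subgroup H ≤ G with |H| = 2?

Yes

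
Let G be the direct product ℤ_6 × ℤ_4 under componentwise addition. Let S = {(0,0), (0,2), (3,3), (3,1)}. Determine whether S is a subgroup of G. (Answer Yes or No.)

|S| = 4 divides |G| = 24, consistent with Lagrange.
S contains the identity, every element's inverse is in S, and S is closed under +: it is a subgroup.
In fact S = ⟨(3,1)⟩.

Yes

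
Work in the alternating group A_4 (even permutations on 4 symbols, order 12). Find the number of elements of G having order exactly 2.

The elements of order 2 are: (1 2)(3 4), (1 3)(2 4), (1 4)(2 3).
That's 3.

3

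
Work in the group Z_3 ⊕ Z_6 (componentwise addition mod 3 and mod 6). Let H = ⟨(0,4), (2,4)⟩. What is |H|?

9

|⟨(0,4)⟩| = 3 and |⟨(2,4)⟩| = 3, so |H| is a multiple of lcm(3, 3) = 3 and divides |G| = 18.
Closing under the operation: H = {(0,0), (0,2), (0,4), (1,0), (1,2), (1,4), (2,0), (2,2), (2,4)}, so |H| = 9.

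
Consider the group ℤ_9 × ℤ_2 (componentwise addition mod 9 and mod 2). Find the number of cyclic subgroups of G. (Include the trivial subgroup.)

Group the elements of G by the cyclic subgroup they generate; each cyclic subgroup of order d accounts for φ(d) elements.
Cyclic subgroups by order — order 1: 1; order 2: 1; order 3: 1; order 6: 1; order 9: 1; order 18: 1.
Total: 6.

6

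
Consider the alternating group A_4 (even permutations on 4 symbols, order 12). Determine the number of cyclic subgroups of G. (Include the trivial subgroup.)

8

Group the elements of G by the cyclic subgroup they generate; each cyclic subgroup of order d accounts for φ(d) elements.
Cyclic subgroups by order — order 1: 1; order 2: 3; order 3: 4.
Total: 8.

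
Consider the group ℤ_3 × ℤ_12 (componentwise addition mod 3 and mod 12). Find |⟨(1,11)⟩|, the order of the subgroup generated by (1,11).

12

The order of (1,11) in Z_3 × Z_12 is lcm(ord(1) in Z_3, ord(11) in Z_12).
ord(1) = 3 and ord(11) = 12, so |⟨(1,11)⟩| = lcm(3, 12) = 12.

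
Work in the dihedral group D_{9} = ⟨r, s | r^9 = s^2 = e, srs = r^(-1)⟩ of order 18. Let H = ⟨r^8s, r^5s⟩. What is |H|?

6

|⟨r^8s⟩| = 2 and |⟨r^5s⟩| = 2, so |H| is a multiple of lcm(2, 2) = 2 and divides |G| = 18.
Closing under the operation: H = {e, r^3, r^6, r^2s, r^5s, r^8s}, so |H| = 6.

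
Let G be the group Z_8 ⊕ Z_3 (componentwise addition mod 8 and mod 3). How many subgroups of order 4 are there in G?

1

|G| = 24 and 4 | 24, so subgroups of order 4 are possible by Lagrange.
The subgroups of order 4 are: {(0,0), (2,0), (4,0), (6,0)}.
So G has 1 subgroup of order 4.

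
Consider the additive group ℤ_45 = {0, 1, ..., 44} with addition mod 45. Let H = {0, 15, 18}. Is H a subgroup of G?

No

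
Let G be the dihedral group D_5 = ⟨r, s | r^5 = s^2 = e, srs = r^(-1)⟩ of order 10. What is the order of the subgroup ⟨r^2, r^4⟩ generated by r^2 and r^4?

|⟨r^2⟩| = 5 and |⟨r^4⟩| = 5, so |H| is a multiple of lcm(5, 5) = 5 and divides |G| = 10.
Closing under the operation: H = {e, r, r^2, r^3, r^4}, so |H| = 5.

5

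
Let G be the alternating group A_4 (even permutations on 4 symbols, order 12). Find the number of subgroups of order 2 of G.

|G| = 12 and 2 | 12, so subgroups of order 2 are possible by Lagrange.
The subgroups of order 2 are: {e, (1 2)(3 4)}; {e, (1 3)(2 4)}; {e, (1 4)(2 3)}.
So G has 3 subgroups of order 2.

3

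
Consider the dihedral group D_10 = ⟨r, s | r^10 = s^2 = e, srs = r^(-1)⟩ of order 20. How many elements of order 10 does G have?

The elements of order 10 are: r, r^3, r^7, r^9.
That's 4.

4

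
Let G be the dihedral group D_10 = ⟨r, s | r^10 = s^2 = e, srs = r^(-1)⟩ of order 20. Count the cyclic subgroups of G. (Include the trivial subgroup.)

14

Group the elements of G by the cyclic subgroup they generate; each cyclic subgroup of order d accounts for φ(d) elements.
Cyclic subgroups by order — order 1: 1; order 2: 11; order 5: 1; order 10: 1.
Total: 14.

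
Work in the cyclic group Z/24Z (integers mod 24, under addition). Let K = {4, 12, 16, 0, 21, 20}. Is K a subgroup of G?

No

16 ∈ K but its inverse 8 ∉ K, so K is not a subgroup.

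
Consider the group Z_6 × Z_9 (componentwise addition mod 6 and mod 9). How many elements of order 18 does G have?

An element (a,b) has order lcm(ord(a), ord(b)); count pairs with lcm equal to 18.
Enumerating gives 18 such elements.

18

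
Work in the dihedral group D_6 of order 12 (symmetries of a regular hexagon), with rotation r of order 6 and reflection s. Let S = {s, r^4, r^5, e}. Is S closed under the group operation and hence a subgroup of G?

No

r^4 ∈ S but its inverse r^2 ∉ S, so S is not a subgroup.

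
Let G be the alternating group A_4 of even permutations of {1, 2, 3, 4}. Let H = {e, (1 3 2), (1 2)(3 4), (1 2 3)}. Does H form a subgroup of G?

No

Closure fails: (1 3 2) ∘ (1 2)(3 4) = (2 3 4) ∉ H. So H is not a subgroup.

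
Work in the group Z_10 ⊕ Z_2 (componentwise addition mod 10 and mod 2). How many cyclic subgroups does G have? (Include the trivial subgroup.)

8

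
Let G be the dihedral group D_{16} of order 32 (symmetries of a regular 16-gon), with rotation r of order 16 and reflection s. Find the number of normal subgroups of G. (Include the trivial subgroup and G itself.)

G has 36 subgroups. Checking conjugation-invariance by order — order 1: 1/1 normal; order 2: 1/17 normal; order 4: 1/9 normal; order 8: 1/5 normal; order 16: 3/3 normal; order 32: 1/1 normal.
Total normal subgroups: 8.

8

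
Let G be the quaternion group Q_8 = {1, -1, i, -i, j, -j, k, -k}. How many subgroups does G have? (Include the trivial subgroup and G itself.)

6

|G| = 8, so by Lagrange every subgroup order divides 8. Divisors: 1, 2, 4, 8.
Subgroups by order — order 1: 1; order 2: 1; order 4: 3; order 8: 1.
Total: 1 + 1 + 3 + 1 = 6.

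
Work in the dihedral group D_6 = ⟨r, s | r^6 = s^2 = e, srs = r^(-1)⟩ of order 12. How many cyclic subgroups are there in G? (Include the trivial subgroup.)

10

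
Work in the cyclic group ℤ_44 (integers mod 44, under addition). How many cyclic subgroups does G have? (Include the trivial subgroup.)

6

A cyclic subgroup of order d is generated by each of its φ(d) elements of order d, so the cyclic subgroups of order d number (#elements of order d)/φ(d).
Cyclic subgroups by order — order 1: 1; order 2: 1; order 4: 1; order 11: 1; order 22: 1; order 44: 1.
Total: 6.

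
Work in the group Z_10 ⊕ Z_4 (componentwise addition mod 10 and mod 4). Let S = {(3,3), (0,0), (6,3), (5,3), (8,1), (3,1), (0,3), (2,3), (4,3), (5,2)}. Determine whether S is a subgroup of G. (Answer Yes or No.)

(4,3) ∈ S but its inverse (6,1) ∉ S, so S is not a subgroup.

No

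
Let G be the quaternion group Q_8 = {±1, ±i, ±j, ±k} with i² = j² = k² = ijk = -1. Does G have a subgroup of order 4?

4 | 8. A subgroup of order 4 is {1, -1, i, -i}.

Yes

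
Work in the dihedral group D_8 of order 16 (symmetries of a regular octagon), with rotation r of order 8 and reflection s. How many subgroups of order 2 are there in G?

9

|G| = 16 and 2 | 16, so subgroups of order 2 are possible by Lagrange.
The subgroups of order 2 are: {e, r^2s}; {e, r^3s}; {e, r^4}; {e, r^4s}; … (9 in all).
So G has 9 subgroups of order 2.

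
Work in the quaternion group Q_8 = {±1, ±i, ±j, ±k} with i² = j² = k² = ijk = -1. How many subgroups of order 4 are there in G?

3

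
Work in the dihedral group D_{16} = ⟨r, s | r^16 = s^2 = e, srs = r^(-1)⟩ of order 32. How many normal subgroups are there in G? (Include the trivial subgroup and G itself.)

8

G has 36 subgroups. Checking conjugation-invariance by order — order 1: 1/1 normal; order 2: 1/17 normal; order 4: 1/9 normal; order 8: 1/5 normal; order 16: 3/3 normal; order 32: 1/1 normal.
Total normal subgroups: 8.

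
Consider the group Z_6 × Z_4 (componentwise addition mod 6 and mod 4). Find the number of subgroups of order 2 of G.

3

|G| = 24 and 2 | 24, so subgroups of order 2 are possible by Lagrange.
The subgroups of order 2 are: {(0,0), (0,2)}; {(0,0), (3,0)}; {(0,0), (3,2)}.
So G has 3 subgroups of order 2.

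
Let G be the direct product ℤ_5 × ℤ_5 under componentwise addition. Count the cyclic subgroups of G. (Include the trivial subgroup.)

Each element a generates a cyclic subgroup ⟨a⟩; distinct elements may generate the same one (a cyclic group of order d has φ(d) generators).
Cyclic subgroups by order — order 1: 1; order 5: 6.
Total: 7.

7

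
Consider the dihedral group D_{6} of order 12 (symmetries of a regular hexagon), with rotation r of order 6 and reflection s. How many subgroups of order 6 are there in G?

3

|G| = 12 and 6 | 12, so subgroups of order 6 are possible by Lagrange.
The subgroups of order 6 are: {e, r, r^2, r^3, r^4, r^5}; {e, r^2, r^4, s, r^2s, r^4s}; {e, r^2, r^4, rs, r^3s, r^5s}.
So G has 3 subgroups of order 6.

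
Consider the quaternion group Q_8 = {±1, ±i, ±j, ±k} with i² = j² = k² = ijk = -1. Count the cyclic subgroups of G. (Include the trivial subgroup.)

A cyclic subgroup of order d is generated by each of its φ(d) elements of order d, so the cyclic subgroups of order d number (#elements of order d)/φ(d).
Cyclic subgroups by order — order 1: 1; order 2: 1; order 4: 3.
Total: 5.

5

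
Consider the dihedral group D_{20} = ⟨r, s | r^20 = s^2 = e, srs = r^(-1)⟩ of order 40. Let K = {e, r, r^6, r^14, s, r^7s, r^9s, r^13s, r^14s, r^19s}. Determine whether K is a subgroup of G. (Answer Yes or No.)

No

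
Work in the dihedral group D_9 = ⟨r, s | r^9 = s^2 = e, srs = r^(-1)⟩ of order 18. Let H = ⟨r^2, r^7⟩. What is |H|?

9

|⟨r^2⟩| = 9 and |⟨r^7⟩| = 9, so |H| is a multiple of lcm(9, 9) = 9 and divides |G| = 18.
Closing under the operation: H = {e, r, r^2, r^3, r^4, r^5, r^6, r^7, r^8}, so |H| = 9.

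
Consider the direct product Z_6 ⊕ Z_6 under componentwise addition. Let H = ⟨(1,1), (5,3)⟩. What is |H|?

|⟨(1,1)⟩| = 6 and |⟨(5,3)⟩| = 6, so |H| is a multiple of lcm(6, 6) = 6 and divides |G| = 36.
Closing under the operation: H = {(0,0), (0,2), (0,4), (1,1), (1,3), (1,5), (2,0), (2,2), (2,4), (3,1), (3,3), (3,5), (4,0), (4,2), (4,4), (5,1), (5,3), (5,5)}, so |H| = 18.

18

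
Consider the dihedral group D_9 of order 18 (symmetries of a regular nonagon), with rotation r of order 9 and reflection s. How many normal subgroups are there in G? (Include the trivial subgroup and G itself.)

4

G has 16 subgroups. Checking conjugation-invariance by order — order 1: 1/1 normal; order 2: 0/9 normal; order 3: 1/1 normal; order 6: 0/3 normal; order 9: 1/1 normal; order 18: 1/1 normal.
Total normal subgroups: 4.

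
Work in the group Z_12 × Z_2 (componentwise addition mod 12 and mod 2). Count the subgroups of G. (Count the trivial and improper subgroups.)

16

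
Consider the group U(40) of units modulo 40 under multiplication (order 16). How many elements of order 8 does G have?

No element of G has order 8 (even though 8 | 16).

0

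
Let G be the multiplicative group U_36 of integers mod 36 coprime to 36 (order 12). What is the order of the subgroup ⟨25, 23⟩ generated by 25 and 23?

6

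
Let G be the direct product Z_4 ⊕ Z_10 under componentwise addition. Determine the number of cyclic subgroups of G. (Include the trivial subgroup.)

Each element a generates a cyclic subgroup ⟨a⟩; distinct elements may generate the same one (a cyclic group of order d has φ(d) generators).
Cyclic subgroups by order — order 1: 1; order 2: 3; order 4: 2; order 5: 1; order 10: 3; order 20: 2.
Total: 12.

12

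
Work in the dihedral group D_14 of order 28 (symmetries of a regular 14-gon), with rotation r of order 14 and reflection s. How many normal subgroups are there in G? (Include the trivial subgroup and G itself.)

G has 28 subgroups. Checking conjugation-invariance by order — order 1: 1/1 normal; order 2: 1/15 normal; order 4: 0/7 normal; order 7: 1/1 normal; order 14: 3/3 normal; order 28: 1/1 normal.
Total normal subgroups: 7.

7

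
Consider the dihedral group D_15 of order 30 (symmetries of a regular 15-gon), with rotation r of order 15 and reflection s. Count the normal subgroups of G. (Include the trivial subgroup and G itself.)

5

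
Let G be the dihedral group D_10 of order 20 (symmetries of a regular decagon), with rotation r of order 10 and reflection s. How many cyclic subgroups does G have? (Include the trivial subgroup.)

14

Each element a generates a cyclic subgroup ⟨a⟩; distinct elements may generate the same one (a cyclic group of order d has φ(d) generators).
Cyclic subgroups by order — order 1: 1; order 2: 11; order 5: 1; order 10: 1.
Total: 14.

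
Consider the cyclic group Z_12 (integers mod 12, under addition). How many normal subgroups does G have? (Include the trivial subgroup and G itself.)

6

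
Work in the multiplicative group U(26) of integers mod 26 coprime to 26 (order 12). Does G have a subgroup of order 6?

6 | 12. A subgroup of order 6 is {1, 3, 9, 17, 23, 25}.

Yes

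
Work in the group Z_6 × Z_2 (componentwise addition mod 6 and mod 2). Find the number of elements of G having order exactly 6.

6

An element (a,b) has order lcm(ord(a), ord(b)); count pairs with lcm equal to 6.
Enumerating gives 6 such elements.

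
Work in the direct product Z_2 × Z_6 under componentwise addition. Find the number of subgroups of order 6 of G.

|G| = 12 and 6 | 12, so subgroups of order 6 are possible by Lagrange.
The subgroups of order 6 are: {(0,0), (0,1), (0,2), (0,3), (0,4), (0,5)}; {(0,0), (0,2), (0,4), (1,0), (1,2), (1,4)}; {(0,0), (0,2), (0,4), (1,1), (1,3), (1,5)}.
So G has 3 subgroups of order 6.

3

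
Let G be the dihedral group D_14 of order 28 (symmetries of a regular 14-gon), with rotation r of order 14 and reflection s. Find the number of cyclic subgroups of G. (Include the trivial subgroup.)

Group the elements of G by the cyclic subgroup they generate; each cyclic subgroup of order d accounts for φ(d) elements.
Cyclic subgroups by order — order 1: 1; order 2: 15; order 7: 1; order 14: 1.
Total: 18.

18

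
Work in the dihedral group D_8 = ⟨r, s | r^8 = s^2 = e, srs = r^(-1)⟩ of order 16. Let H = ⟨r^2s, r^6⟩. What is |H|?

8

|⟨r^2s⟩| = 2 and |⟨r^6⟩| = 4, so |H| is a multiple of lcm(2, 4) = 4 and divides |G| = 16.
Closing under the operation: H = {e, r^2, r^4, r^6, s, r^2s, r^4s, r^6s}, so |H| = 8.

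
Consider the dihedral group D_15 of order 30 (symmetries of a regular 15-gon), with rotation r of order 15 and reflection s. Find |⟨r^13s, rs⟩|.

|⟨r^13s⟩| = 2 and |⟨rs⟩| = 2, so |H| is a multiple of lcm(2, 2) = 2 and divides |G| = 30.
Closing under the operation: H = {e, r^3, r^6, r^9, r^12, rs, r^4s, r^7s, r^10s, r^13s}, so |H| = 10.

10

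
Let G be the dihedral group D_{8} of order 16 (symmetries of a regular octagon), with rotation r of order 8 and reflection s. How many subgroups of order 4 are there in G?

5

|G| = 16 and 4 | 16, so subgroups of order 4 are possible by Lagrange.
The subgroups of order 4 are: {e, r^2, r^4, r^6}; {e, r^4, r^2s, r^6s}; {e, r^4, r^3s, r^7s}; {e, r^4, s, r^4s}; … (5 in all).
So G has 5 subgroups of order 4.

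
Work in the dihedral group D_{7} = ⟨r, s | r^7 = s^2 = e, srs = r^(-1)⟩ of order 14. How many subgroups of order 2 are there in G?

|G| = 14 and 2 | 14, so subgroups of order 2 are possible by Lagrange.
The subgroups of order 2 are: {e, r^2s}; {e, r^3s}; {e, r^4s}; {e, r^5s}; … (7 in all).
So G has 7 subgroups of order 2.

7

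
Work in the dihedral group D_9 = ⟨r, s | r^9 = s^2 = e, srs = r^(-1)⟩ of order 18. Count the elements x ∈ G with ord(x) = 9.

The elements of order 9 are: r, r^2, r^4, r^5, r^7, r^8.
That's 6.

6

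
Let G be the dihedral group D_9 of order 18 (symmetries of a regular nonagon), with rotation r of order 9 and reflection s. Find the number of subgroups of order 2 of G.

|G| = 18 and 2 | 18, so subgroups of order 2 are possible by Lagrange.
The subgroups of order 2 are: {e, r^2s}; {e, r^3s}; {e, r^4s}; {e, r^5s}; … (9 in all).
So G has 9 subgroups of order 2.

9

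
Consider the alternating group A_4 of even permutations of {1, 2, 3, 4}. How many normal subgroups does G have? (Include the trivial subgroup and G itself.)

G has 10 subgroups. Checking conjugation-invariance by order — order 1: 1/1 normal; order 2: 0/3 normal; order 3: 0/4 normal; order 4: 1/1 normal; order 12: 1/1 normal.
Total normal subgroups: 3.

3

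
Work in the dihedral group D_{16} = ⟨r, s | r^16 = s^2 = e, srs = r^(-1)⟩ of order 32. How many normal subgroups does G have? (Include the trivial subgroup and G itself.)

G has 36 subgroups. Checking conjugation-invariance by order — order 1: 1/1 normal; order 2: 1/17 normal; order 4: 1/9 normal; order 8: 1/5 normal; order 16: 3/3 normal; order 32: 1/1 normal.
Total normal subgroups: 8.

8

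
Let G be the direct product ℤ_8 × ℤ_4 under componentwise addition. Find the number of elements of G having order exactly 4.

An element (a,b) has order lcm(ord(a), ord(b)); count pairs with lcm equal to 4.
Enumerating gives 12 such elements.

12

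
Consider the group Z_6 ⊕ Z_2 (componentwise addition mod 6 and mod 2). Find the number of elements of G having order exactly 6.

6

An element (a,b) has order lcm(ord(a), ord(b)); count pairs with lcm equal to 6.
Enumerating gives 6 such elements.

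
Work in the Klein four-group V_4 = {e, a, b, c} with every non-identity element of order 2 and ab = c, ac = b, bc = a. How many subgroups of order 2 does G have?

3

|G| = 4 and 2 | 4, so subgroups of order 2 are possible by Lagrange.
The subgroups of order 2 are: {e, a}; {e, b}; {e, c}.
So G has 3 subgroups of order 2.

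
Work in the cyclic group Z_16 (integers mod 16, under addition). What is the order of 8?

2

In Z_16, the order of an element a is n/gcd(a, n).
gcd(8, 16) = 8, so |⟨8⟩| = 16/8 = 2.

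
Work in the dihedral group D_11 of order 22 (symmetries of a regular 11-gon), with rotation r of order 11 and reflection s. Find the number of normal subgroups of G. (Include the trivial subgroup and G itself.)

G has 14 subgroups. Checking conjugation-invariance by order — order 1: 1/1 normal; order 2: 0/11 normal; order 11: 1/1 normal; order 22: 1/1 normal.
Total normal subgroups: 3.

3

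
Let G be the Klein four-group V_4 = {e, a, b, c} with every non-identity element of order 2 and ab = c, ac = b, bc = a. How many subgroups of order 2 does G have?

3

|G| = 4 and 2 | 4, so subgroups of order 2 are possible by Lagrange.
The subgroups of order 2 are: {e, a}; {e, b}; {e, c}.
So G has 3 subgroups of order 2.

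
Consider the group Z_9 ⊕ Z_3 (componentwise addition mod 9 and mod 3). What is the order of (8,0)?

9

The order of (8,0) in Z_9 × Z_3 is lcm(ord(8) in Z_9, ord(0) in Z_3).
ord(8) = 9 and ord(0) = 1, so |⟨(8,0)⟩| = lcm(9, 1) = 9.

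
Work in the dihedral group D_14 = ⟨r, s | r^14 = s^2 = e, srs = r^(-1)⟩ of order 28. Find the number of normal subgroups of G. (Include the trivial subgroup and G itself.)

7

G has 28 subgroups. Checking conjugation-invariance by order — order 1: 1/1 normal; order 2: 1/15 normal; order 4: 0/7 normal; order 7: 1/1 normal; order 14: 3/3 normal; order 28: 1/1 normal.
Total normal subgroups: 7.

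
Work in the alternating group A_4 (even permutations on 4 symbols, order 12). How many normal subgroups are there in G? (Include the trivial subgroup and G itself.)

3

G has 10 subgroups. Checking conjugation-invariance by order — order 1: 1/1 normal; order 2: 0/3 normal; order 3: 0/4 normal; order 4: 1/1 normal; order 12: 1/1 normal.
Total normal subgroups: 3.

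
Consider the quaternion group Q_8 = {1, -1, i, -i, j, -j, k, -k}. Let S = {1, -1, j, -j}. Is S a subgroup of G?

|S| = 4 divides |G| = 8, consistent with Lagrange.
S contains the identity, every element's inverse is in S, and S is closed under ·: it is a subgroup.
In fact S = ⟨j⟩.

Yes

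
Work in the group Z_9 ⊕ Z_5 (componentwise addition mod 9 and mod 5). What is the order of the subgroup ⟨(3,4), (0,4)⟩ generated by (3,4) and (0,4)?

15

|⟨(3,4)⟩| = 15 and |⟨(0,4)⟩| = 5, so |H| is a multiple of lcm(15, 5) = 15 and divides |G| = 45.
Closing under the operation: H = {(0,0), (0,1), (0,2), (0,3), (0,4), (3,0), (3,1), (3,2), (3,3), (3,4), (6,0), (6,1), (6,2), (6,3), (6,4)}, so |H| = 15.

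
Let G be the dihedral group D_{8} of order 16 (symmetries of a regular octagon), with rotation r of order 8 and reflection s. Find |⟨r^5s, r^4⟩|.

|⟨r^5s⟩| = 2 and |⟨r^4⟩| = 2, so |H| is a multiple of lcm(2, 2) = 2 and divides |G| = 16.
Closing under the operation: H = {e, r^4, rs, r^5s}, so |H| = 4.

4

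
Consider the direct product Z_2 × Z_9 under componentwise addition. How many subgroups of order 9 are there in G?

|G| = 18 and 9 | 18, so subgroups of order 9 are possible by Lagrange.
The subgroups of order 9 are: {(0,0), (0,1), (0,2), (0,3), (0,4), (0,5), (0,6), (0,7), (0,8)}.
So G has 1 subgroup of order 9.

1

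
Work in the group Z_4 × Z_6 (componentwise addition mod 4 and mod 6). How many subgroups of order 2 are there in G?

|G| = 24 and 2 | 24, so subgroups of order 2 are possible by Lagrange.
The subgroups of order 2 are: {(0,0), (0,3)}; {(0,0), (2,0)}; {(0,0), (2,3)}.
So G has 3 subgroups of order 2.

3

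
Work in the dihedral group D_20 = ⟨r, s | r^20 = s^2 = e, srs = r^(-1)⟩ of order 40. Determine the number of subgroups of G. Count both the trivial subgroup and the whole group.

48

|G| = 40, so by Lagrange every subgroup order divides 40. Divisors: 1, 2, 4, 5, 8, 10, 20, 40.
Subgroups by order — order 1: 1; order 2: 21; order 4: 11; order 5: 1; order 8: 5; order 10: 5; order 20: 3; order 40: 1.
Total: 1 + 21 + 11 + 1 + 5 + 5 + 3 + 1 = 48.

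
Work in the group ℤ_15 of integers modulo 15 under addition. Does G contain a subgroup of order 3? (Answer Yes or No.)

3 | 15. A subgroup of order 3 is {0, 5, 10}.

Yes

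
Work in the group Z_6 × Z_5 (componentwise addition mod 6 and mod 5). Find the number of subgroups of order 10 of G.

1

|G| = 30 and 10 | 30, so subgroups of order 10 are possible by Lagrange.
The subgroups of order 10 are: {(0,0), (0,1), (0,2), (0,3), (0,4), (3,0), (3,1), (3,2), (3,3), (3,4)}.
So G has 1 subgroup of order 10.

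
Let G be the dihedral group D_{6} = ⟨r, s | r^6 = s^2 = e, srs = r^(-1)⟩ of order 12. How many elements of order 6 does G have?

The elements of order 6 are: r, r^5.
That's 2.

2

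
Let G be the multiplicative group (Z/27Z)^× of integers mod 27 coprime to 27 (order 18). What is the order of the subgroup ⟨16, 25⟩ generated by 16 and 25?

|⟨16⟩| = 9 and |⟨25⟩| = 9, so |H| is a multiple of lcm(9, 9) = 9 and divides |G| = 18.
Closing under the operation: H = {1, 4, 7, 10, 13, 16, 19, 22, 25}, so |H| = 9.

9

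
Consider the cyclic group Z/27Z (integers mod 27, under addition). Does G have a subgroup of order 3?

3 | 27. A subgroup of order 3 is {0, 9, 18}.

Yes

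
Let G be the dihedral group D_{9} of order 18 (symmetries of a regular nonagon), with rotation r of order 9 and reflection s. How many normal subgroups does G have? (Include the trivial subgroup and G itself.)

G has 16 subgroups. Checking conjugation-invariance by order — order 1: 1/1 normal; order 2: 0/9 normal; order 3: 1/1 normal; order 6: 0/3 normal; order 9: 1/1 normal; order 18: 1/1 normal.
Total normal subgroups: 4.

4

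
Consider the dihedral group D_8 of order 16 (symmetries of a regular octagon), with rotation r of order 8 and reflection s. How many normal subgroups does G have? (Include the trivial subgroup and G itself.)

7

G has 19 subgroups. Checking conjugation-invariance by order — order 1: 1/1 normal; order 2: 1/9 normal; order 4: 1/5 normal; order 8: 3/3 normal; order 16: 1/1 normal.
Total normal subgroups: 7.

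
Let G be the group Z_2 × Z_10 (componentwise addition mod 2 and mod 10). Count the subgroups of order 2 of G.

|G| = 20 and 2 | 20, so subgroups of order 2 are possible by Lagrange.
The subgroups of order 2 are: {(0,0), (0,5)}; {(0,0), (1,0)}; {(0,0), (1,5)}.
So G has 3 subgroups of order 2.

3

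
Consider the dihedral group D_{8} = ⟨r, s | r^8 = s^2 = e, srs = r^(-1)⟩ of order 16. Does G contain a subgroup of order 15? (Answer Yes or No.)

No

15 does not divide |G| = 16, so by Lagrange no subgroup of order 15 exists.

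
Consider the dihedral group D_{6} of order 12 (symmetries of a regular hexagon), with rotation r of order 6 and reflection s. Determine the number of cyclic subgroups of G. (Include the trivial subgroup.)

Each element a generates a cyclic subgroup ⟨a⟩; distinct elements may generate the same one (a cyclic group of order d has φ(d) generators).
Cyclic subgroups by order — order 1: 1; order 2: 7; order 3: 1; order 6: 1.
Total: 10.

10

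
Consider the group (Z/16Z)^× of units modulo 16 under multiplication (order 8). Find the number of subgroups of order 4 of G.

3

|G| = 8 and 4 | 8, so subgroups of order 4 are possible by Lagrange.
The subgroups of order 4 are: {1, 3, 9, 11}; {1, 5, 9, 13}; {1, 7, 9, 15}.
So G has 3 subgroups of order 4.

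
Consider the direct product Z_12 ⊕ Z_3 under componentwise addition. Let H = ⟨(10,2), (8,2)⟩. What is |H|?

18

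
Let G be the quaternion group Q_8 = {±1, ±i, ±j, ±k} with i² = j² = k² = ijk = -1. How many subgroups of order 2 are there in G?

|G| = 8 and 2 | 8, so subgroups of order 2 are possible by Lagrange.
The subgroups of order 2 are: {1, -1}.
So G has 1 subgroup of order 2.

1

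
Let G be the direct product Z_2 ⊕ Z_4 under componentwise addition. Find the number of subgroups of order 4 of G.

|G| = 8 and 4 | 8, so subgroups of order 4 are possible by Lagrange.
The subgroups of order 4 are: {(0,0), (0,1), (0,2), (0,3)}; {(0,0), (0,2), (1,0), (1,2)}; {(0,0), (0,2), (1,1), (1,3)}.
So G has 3 subgroups of order 4.

3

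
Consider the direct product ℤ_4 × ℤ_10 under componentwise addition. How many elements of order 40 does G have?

0

An element (a,b) has order lcm(ord(a), ord(b)); count pairs with lcm equal to 40.
Enumerating gives 0 such elements.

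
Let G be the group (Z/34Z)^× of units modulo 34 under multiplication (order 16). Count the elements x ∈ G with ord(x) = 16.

8

The elements of order 16 are: 3, 5, 7, 11, 23, 27, 29, 31.
That's 8.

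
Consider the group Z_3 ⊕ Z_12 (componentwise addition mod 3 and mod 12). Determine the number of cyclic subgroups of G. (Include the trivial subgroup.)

15

A cyclic subgroup of order d is generated by each of its φ(d) elements of order d, so the cyclic subgroups of order d number (#elements of order d)/φ(d).
Cyclic subgroups by order — order 1: 1; order 2: 1; order 3: 4; order 4: 1; order 6: 4; order 12: 4.
Total: 15.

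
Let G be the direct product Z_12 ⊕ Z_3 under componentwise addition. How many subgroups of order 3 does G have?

4

|G| = 36 and 3 | 36, so subgroups of order 3 are possible by Lagrange.
The subgroups of order 3 are: {(0,0), (0,1), (0,2)}; {(0,0), (4,0), (8,0)}; {(0,0), (4,1), (8,2)}; {(0,0), (4,2), (8,1)}.
So G has 4 subgroups of order 3.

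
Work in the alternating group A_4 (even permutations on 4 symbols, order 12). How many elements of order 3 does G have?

8

The elements of order 3 are: (2 3 4), (2 4 3), (1 2 3), (1 2 4), (1 3 2), (1 3 4), (1 4 2), (1 4 3).
That's 8.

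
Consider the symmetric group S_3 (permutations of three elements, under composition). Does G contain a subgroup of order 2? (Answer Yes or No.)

Yes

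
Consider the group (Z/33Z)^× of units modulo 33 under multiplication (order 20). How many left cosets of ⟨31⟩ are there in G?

|⟨31⟩| = 5 and |G| = 20.
By Lagrange, [G : H] = |G|/|H| = 20/5 = 4.

4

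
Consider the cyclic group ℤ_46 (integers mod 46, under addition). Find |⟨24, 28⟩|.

|⟨24⟩| = 23 and |⟨28⟩| = 23, so |H| is a multiple of lcm(23, 23) = 23 and divides |G| = 46.
Closing under the operation: H = {0, 2, 4, 6, 8, 10, 12, 14, 16, 18, 20, 22, 24, 26, 28, 30, 32, 34, 36, 38, 40, 42, 44}, so |H| = 23.

23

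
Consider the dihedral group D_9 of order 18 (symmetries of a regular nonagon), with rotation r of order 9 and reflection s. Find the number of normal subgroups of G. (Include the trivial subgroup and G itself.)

4

G has 16 subgroups. Checking conjugation-invariance by order — order 1: 1/1 normal; order 2: 0/9 normal; order 3: 1/1 normal; order 6: 0/3 normal; order 9: 1/1 normal; order 18: 1/1 normal.
Total normal subgroups: 4.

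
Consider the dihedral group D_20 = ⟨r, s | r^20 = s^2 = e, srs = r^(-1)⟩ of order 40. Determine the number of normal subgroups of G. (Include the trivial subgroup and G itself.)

G has 48 subgroups. Checking conjugation-invariance by order — order 1: 1/1 normal; order 2: 1/21 normal; order 4: 1/11 normal; order 5: 1/1 normal; order 8: 0/5 normal; order 10: 1/5 normal; order 20: 3/3 normal; order 40: 1/1 normal.
Total normal subgroups: 9.

9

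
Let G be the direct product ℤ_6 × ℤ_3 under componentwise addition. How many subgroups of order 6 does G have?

|G| = 18 and 6 | 18, so subgroups of order 6 are possible by Lagrange.
The subgroups of order 6 are: {(0,0), (0,1), (0,2), (3,0), (3,1), (3,2)}; {(0,0), (1,0), (2,0), (3,0), (4,0), (5,0)}; {(0,0), (1,1), (2,2), (3,0), (4,1), (5,2)}; {(0,0), (1,2), (2,1), (3,0), (4,2), (5,1)}.
So G has 4 subgroups of order 6.

4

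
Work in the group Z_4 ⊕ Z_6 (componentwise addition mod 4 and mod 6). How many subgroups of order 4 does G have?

|G| = 24 and 4 | 24, so subgroups of order 4 are possible by Lagrange.
The subgroups of order 4 are: {(0,0), (0,3), (2,0), (2,3)}; {(0,0), (1,0), (2,0), (3,0)}; {(0,0), (1,3), (2,0), (3,3)}.
So G has 3 subgroups of order 4.

3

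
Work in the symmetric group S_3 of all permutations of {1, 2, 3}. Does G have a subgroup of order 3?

3 | 6. A subgroup of order 3 is {e, (1 2 3), (1 3 2)}.

Yes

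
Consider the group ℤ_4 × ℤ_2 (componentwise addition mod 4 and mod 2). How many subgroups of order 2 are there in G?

|G| = 8 and 2 | 8, so subgroups of order 2 are possible by Lagrange.
The subgroups of order 2 are: {(0,0), (0,1)}; {(0,0), (2,0)}; {(0,0), (2,1)}.
So G has 3 subgroups of order 2.

3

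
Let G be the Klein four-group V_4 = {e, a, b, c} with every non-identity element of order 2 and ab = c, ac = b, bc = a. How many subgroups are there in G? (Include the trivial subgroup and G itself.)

5

|G| = 4, so by Lagrange every subgroup order divides 4. Divisors: 1, 2, 4.
Subgroups by order — order 1: 1; order 2: 3; order 4: 1.
Total: 1 + 3 + 1 = 5.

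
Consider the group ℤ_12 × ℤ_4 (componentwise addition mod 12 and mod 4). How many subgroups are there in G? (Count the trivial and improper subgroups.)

30

|G| = 48, so by Lagrange every subgroup order divides 48. Divisors: 1, 2, 3, 4, 6, 8, 12, 16, 24, 48.
Subgroups by order — order 1: 1; order 2: 3; order 3: 1; order 4: 7; order 6: 3; order 8: 3; order 12: 7; order 16: 1; order 24: 3; order 48: 1.
Total: 1 + 3 + 1 + 7 + 3 + 3 + 7 + 1 + 3 + 1 = 30.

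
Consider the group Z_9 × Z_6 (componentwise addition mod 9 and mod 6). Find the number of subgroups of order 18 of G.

4

|G| = 54 and 18 | 54, so subgroups of order 18 are possible by Lagrange.
The subgroups of order 18 are: {(0,0), (0,1), (0,2), (0,3), (0,4), (0,5), (3,0), (3,1), (3,2), (3,3), (3,4), (3,5), (6,0), (6,1), (6,2), (6,3), (6,4), (6,5)}; {(0,0), (0,3), (1,0), (1,3), (2,0), (2,3), (3,0), (3,3), (4,0), (4,3), (5,0), (5,3), (6,0), (6,3), (7,0), (7,3), (8,0), (8,3)}; {(0,0), (0,3), (1,1), (1,4), (2,2), (2,5), (3,0), (3,3), (4,1), (4,4), (5,2), (5,5), (6,0), (6,3), (7,1), (7,4), (8,2), (8,5)}; {(0,0), (0,3), (1,2), (1,5), (2,1), (2,4), (3,0), (3,3), (4,2), (4,5), (5,1), (5,4), (6,0), (6,3), (7,2), (7,5), (8,1), (8,4)}.
So G has 4 subgroups of order 18.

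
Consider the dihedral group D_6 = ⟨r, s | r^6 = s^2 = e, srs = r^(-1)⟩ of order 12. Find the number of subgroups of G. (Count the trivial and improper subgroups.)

|G| = 12, so by Lagrange every subgroup order divides 12. Divisors: 1, 2, 3, 4, 6, 12.
Subgroups by order — order 1: 1; order 2: 7; order 3: 1; order 4: 3; order 6: 3; order 12: 1.
Total: 1 + 7 + 1 + 3 + 3 + 1 = 16.

16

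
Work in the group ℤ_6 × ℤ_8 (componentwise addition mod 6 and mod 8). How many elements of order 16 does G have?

0

An element (a,b) has order lcm(ord(a), ord(b)); count pairs with lcm equal to 16.
Enumerating gives 0 such elements.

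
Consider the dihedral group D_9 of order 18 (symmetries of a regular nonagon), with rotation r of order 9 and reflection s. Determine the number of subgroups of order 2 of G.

9

|G| = 18 and 2 | 18, so subgroups of order 2 are possible by Lagrange.
The subgroups of order 2 are: {e, r^2s}; {e, r^3s}; {e, r^4s}; {e, r^5s}; … (9 in all).
So G has 9 subgroups of order 2.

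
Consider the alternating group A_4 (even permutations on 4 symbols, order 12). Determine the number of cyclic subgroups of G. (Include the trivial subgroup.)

8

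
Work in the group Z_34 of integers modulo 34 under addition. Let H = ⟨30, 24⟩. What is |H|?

17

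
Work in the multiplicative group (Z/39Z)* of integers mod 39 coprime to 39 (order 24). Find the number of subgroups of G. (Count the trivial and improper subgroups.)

|G| = 24, so by Lagrange every subgroup order divides 24. Divisors: 1, 2, 3, 4, 6, 8, 12, 24.
Subgroups by order — order 1: 1; order 2: 3; order 3: 1; order 4: 3; order 6: 3; order 8: 1; order 12: 3; order 24: 1.
Total: 1 + 3 + 1 + 3 + 3 + 1 + 3 + 1 = 16.

16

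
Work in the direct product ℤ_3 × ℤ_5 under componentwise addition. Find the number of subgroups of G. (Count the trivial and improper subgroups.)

4

|G| = 15, so by Lagrange every subgroup order divides 15. Divisors: 1, 3, 5, 15.
Subgroups by order — order 1: 1; order 3: 1; order 5: 1; order 15: 1.
Total: 1 + 1 + 1 + 1 = 4.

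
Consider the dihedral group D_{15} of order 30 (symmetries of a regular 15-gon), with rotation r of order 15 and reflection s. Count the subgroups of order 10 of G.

3

|G| = 30 and 10 | 30, so subgroups of order 10 are possible by Lagrange.
The subgroups of order 10 are: {e, r^3, r^6, r^9, r^12, rs, r^4s, r^7s, r^10s, r^13s}; {e, r^3, r^6, r^9, r^12, r^2s, r^5s, r^8s, r^11s, r^14s}; {e, r^3, r^6, r^9, r^12, s, r^3s, r^6s, r^9s, r^12s}.
So G has 3 subgroups of order 10.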